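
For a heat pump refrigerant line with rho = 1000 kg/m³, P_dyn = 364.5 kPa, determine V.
Formula: P_{dyn} = \frac{1}{2} \rho V^2
Substituting knowns: 364.5 = 0.5·1000·V²/1000
Solving for V: V = √(2·(364.5·1000)/1000) = 27 m/s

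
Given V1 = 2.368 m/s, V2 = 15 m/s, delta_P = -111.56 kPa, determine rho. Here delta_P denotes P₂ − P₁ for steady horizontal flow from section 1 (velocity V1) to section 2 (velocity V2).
Formula: \Delta P = \frac{1}{2} \rho (V_1^2 - V_2^2)
Substituting knowns: -111.56 = 0.5·rho·(2.368² − 15²)/1000
Solving for rho: rho = 2·(-111.56·1000)/(2.368² − 15²) = 1017 kg/m³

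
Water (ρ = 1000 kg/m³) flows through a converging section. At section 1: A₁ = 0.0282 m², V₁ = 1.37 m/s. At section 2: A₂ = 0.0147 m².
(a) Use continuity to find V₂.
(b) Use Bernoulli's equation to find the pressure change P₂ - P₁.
(a) Continuity: A₁V₁=A₂V₂ -> V₂=A₁V₁/A₂=0.0282*1.37/0.0147=2.63 m/s
(b) Bernoulli: P₂-P₁=0.5*rho*(V₁^2-V₂^2)/1000=0.5*1000*(1.37^2-2.63^2)/1000=-2.52 kPa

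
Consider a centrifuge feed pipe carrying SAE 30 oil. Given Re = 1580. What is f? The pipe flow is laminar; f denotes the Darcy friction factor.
Formula: f = \frac{64}{Re}
f = 64/1580 = 0.04051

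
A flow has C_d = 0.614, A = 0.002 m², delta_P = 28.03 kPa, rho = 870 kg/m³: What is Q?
Formula: Q = C_d A \sqrt{\frac{2 \Delta P}{\rho}}
Q = 0.614·0.002·√(2·(28.03·1000)/870)·1000 = 9.857 L/s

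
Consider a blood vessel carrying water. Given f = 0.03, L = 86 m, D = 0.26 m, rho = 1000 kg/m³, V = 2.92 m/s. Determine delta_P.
Formula: \Delta P = f \frac{L}{D} \frac{\rho V^2}{2}
delta_P = 0.03·(86/0.26)·0.5·1000·2.92²/1000 = 42.3 kPa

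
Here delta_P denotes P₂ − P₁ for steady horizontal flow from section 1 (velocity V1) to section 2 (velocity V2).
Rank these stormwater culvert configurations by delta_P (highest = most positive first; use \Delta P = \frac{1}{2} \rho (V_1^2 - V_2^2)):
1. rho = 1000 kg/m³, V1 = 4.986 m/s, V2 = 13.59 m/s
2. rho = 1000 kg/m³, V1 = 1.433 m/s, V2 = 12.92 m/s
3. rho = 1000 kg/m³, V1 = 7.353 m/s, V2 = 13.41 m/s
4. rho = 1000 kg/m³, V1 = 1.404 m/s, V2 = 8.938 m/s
Case 1: delta_P = -79.91 kPa
Case 2: delta_P = -82.44 kPa
Case 3: delta_P = -62.88 kPa
Case 4: delta_P = -38.96 kPa
Ranking (highest first): 4, 3, 1, 2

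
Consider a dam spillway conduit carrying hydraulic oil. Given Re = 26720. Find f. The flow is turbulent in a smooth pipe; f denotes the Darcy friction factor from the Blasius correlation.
Formula: f = \frac{0.316}{Re^{0.25}}
f = 0.316/26720^0.25 = 0.02472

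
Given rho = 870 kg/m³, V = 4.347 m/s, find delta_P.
Formula: V = \sqrt{\frac{2 \Delta P}{\rho}}
Substituting knowns: 4.347 = √(2·(delta_P·1000)/870)
Solving for delta_P: delta_P = 4.347²·870/2/1000 = 8.22 kPa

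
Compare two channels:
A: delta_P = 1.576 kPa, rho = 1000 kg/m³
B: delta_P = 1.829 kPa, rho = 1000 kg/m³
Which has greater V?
V(A) = 1.775 m/s, V(B) = 1.913 m/s. Answer: B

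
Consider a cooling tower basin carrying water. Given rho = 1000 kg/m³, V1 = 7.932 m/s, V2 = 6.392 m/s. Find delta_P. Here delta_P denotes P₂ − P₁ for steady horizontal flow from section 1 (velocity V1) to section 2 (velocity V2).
Formula: \Delta P = \frac{1}{2} \rho (V_1^2 - V_2^2)
delta_P = 0.5·1000·(7.932² − 6.392²)/1000 = 11.03 kPa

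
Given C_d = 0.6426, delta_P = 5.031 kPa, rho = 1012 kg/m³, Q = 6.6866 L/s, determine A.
Formula: Q = C_d A \sqrt{\frac{2 \Delta P}{\rho}}
Substituting knowns: 6.6866 = 0.6426·A·√(2·(5.031·1000)/1012)·1000
Solving for A: A = (6.6866/1000)/(0.6426·√(2·(5.031·1000)/1012)) = 0.0033 m²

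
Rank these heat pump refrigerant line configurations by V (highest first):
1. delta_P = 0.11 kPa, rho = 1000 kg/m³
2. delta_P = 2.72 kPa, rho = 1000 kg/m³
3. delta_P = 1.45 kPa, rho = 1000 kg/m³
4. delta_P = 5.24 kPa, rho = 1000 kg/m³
Case 1: V = 0.469 m/s
Case 2: V = 2.332 m/s
Case 3: V = 1.703 m/s
Case 4: V = 3.237 m/s
Ranking (highest first): 4, 2, 3, 1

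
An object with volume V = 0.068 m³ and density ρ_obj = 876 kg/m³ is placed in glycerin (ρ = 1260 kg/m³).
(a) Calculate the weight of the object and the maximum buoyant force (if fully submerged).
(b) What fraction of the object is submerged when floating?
(a) W=rho_obj*g*V=876*9.81*0.068=584.4 N; F_B(max)=rho*g*V=1260*9.81*0.068=840.5 N
(b) Floating fraction=rho_obj/rho=876/1260=0.695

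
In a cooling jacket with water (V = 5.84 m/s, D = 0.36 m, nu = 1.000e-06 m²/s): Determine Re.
Formula: Re = \frac{V D}{\nu}
Re = 5.84·0.36/1.000e-06 = 2.102e+06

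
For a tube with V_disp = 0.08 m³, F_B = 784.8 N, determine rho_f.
Formula: F_B = \rho_f g V_{disp}
Substituting knowns: 784.8 = rho_f·9.81·0.08
Solving for rho_f: rho_f = 784.8/(9.81·0.08) = 1000 kg/m³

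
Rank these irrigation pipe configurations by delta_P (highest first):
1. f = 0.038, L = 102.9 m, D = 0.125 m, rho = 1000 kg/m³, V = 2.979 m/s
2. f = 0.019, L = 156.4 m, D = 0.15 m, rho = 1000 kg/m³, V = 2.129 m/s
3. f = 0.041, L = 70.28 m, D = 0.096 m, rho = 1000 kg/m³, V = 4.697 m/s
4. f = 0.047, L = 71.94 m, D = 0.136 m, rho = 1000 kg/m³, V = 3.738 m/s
Case 1: delta_P = 138.8 kPa
Case 2: delta_P = 44.9 kPa
Case 3: delta_P = 331.1 kPa
Case 4: delta_P = 173.7 kPa
Ranking (highest first): 3, 4, 1, 2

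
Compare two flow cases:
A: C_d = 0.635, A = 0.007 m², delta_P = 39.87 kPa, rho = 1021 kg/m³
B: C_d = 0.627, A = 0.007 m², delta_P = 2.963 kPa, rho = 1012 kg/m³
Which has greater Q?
Q(A) = 39.28 L/s, Q(B) = 10.62 L/s. Answer: A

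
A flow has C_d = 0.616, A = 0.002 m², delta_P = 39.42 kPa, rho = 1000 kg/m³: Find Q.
Formula: Q = C_d A \sqrt{\frac{2 \Delta P}{\rho}}
Q = 0.616·0.002·√(2·(39.42·1000)/1000)·1000 = 10.94 L/s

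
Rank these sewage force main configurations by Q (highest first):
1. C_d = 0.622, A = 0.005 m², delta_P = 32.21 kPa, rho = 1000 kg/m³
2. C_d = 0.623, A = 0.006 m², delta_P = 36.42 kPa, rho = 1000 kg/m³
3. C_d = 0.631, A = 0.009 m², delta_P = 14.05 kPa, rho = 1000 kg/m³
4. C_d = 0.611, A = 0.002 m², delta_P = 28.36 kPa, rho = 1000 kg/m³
Case 1: Q = 24.96 L/s
Case 2: Q = 31.9 L/s
Case 3: Q = 30.1 L/s
Case 4: Q = 9.203 L/s
Ranking (highest first): 2, 3, 1, 4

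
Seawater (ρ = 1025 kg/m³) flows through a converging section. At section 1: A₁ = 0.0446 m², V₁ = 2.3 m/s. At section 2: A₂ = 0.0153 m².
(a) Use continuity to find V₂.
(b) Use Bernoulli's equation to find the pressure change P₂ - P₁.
(a) Continuity: A₁V₁=A₂V₂ -> V₂=A₁V₁/A₂=0.0446*2.3/0.0153=6.70 m/s
(b) Bernoulli: P₂-P₁=0.5*rho*(V₁^2-V₂^2)/1000=0.5*1025*(2.3^2-6.70^2)/1000=-20.3 kPa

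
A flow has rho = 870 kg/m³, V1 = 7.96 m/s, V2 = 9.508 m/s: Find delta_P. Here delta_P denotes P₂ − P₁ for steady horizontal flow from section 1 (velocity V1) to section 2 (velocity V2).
Formula: \Delta P = \frac{1}{2} \rho (V_1^2 - V_2^2)
delta_P = 0.5·870·(7.96² − 9.508²)/1000 = -11.76 kPa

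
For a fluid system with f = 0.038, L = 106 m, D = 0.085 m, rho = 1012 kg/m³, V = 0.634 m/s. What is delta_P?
Formula: \Delta P = f \frac{L}{D} \frac{\rho V^2}{2}
delta_P = 0.038·(106/0.085)·0.5·1012·0.634²/1000 = 9.638 kPa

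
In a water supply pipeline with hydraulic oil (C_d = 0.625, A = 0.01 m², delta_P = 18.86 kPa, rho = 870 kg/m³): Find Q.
Formula: Q = C_d A \sqrt{\frac{2 \Delta P}{\rho}}
Q = 0.625·0.01·√(2·(18.86·1000)/870)·1000 = 41.15 L/s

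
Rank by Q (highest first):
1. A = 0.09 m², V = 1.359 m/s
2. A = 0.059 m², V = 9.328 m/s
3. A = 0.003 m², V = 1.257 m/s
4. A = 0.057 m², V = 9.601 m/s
Case 1: Q = 122.3 L/s
Case 2: Q = 550.4 L/s
Case 3: Q = 3.771 L/s
Case 4: Q = 547.3 L/s
Ranking (highest first): 2, 4, 1, 3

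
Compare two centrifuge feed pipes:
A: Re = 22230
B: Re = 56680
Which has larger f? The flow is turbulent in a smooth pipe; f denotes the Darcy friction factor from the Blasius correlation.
f(A) = 0.02588, f(B) = 0.02048. Answer: A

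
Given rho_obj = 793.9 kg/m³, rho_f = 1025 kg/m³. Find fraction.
Formula: f_{sub} = \frac{\rho_{obj}}{\rho_f}
fraction = 793.9/1025 = 0.7745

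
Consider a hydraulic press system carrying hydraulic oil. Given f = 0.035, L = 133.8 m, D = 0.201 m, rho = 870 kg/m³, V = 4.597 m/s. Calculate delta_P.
Formula: \Delta P = f \frac{L}{D} \frac{\rho V^2}{2}
delta_P = 0.035·(133.8/0.201)·0.5·870·4.597²/1000 = 214.2 kPa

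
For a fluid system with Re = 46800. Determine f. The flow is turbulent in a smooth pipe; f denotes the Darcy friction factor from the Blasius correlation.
Formula: f = \frac{0.316}{Re^{0.25}}
f = 0.316/46800^0.25 = 0.02148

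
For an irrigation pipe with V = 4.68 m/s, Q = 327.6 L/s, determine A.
Formula: Q = A V
Substituting knowns: 327.6 = A·4.68·1000
Solving for A: A = (327.6/1000)/4.68 = 0.07 m²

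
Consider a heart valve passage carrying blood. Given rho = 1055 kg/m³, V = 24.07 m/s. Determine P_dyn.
Formula: P_{dyn} = \frac{1}{2} \rho V^2
P_dyn = 0.5·1055·24.07²/1000 = 305.6 kPa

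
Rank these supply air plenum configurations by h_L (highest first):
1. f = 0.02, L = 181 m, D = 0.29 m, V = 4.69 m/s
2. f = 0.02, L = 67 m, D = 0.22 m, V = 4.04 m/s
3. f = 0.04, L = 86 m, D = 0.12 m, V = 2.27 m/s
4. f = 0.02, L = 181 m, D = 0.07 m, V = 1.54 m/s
Case 1: h_L = 13.99 m
Case 2: h_L = 5.067 m
Case 3: h_L = 7.529 m
Case 4: h_L = 6.251 m
Ranking (highest first): 1, 3, 4, 2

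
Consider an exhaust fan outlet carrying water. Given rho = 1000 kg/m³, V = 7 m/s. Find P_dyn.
Formula: P_{dyn} = \frac{1}{2} \rho V^2
P_dyn = 0.5·1000·7²/1000 = 24.5 kPa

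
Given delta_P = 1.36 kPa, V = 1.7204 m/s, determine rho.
Formula: V = \sqrt{\frac{2 \Delta P}{\rho}}
Substituting knowns: 1.7204 = √(2·(1.36·1000)/rho)
Solving for rho: rho = 2·(1.36·1000)/1.7204² = 919 kg/m³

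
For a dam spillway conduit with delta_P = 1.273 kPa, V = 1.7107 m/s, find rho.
Formula: V = \sqrt{\frac{2 \Delta P}{\rho}}
Substituting knowns: 1.7107 = √(2·(1.273·1000)/rho)
Solving for rho: rho = 2·(1.273·1000)/1.7107² = 870 kg/m³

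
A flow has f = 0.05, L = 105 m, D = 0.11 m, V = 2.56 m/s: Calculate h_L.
Formula: h_L = f \frac{L}{D} \frac{V^2}{2g}
h_L = 0.05·(105/0.11)·2.56²/(2·9.81) = 15.94 m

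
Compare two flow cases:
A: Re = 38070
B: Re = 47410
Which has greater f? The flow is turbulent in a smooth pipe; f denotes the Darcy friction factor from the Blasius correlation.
f(A) = 0.02262, f(B) = 0.02142. Answer: A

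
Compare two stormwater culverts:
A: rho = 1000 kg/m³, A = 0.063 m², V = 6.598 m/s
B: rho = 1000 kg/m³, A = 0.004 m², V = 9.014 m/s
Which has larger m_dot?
m_dot(A) = 415.7 kg/s, m_dot(B) = 36.06 kg/s. Answer: A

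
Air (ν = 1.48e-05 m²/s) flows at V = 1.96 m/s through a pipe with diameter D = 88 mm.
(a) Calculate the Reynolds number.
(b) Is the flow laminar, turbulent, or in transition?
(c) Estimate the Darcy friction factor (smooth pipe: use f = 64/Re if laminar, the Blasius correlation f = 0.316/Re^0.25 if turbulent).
(a) Re = V·D/ν = 1.96·0.088/1.48e-05 = 11654
(b) Flow regime: turbulent (Re > 4000)
(c) Friction factor: f = 0.316/Re^0.25 = 0.316/11654^0.25 = 0.03041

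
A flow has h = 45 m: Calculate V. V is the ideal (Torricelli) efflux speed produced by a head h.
Formula: V = \sqrt{2 g h}
V = √(2·9.81·45) = 29.71 m/s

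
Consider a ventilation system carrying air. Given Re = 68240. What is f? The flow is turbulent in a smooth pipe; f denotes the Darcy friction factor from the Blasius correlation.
Formula: f = \frac{0.316}{Re^{0.25}}
f = 0.316/68240^0.25 = 0.01955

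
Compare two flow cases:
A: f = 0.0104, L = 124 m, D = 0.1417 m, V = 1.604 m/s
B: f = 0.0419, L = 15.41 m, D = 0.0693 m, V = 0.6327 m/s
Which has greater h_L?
h_L(A) = 1.193 m, h_L(B) = 0.1901 m. Answer: A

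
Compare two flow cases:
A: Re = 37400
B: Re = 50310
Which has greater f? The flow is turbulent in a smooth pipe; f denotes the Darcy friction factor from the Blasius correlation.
f(A) = 0.02272, f(B) = 0.0211. Answer: A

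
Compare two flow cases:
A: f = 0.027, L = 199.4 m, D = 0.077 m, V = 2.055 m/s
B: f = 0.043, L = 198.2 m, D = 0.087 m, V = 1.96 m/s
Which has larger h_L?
h_L(A) = 15.05 m, h_L(B) = 19.18 m. Answer: B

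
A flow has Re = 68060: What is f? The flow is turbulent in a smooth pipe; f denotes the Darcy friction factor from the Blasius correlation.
Formula: f = \frac{0.316}{Re^{0.25}}
f = 0.316/68060^0.25 = 0.01956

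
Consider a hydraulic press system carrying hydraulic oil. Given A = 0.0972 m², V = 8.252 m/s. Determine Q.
Formula: Q = A V
Q = 0.0972·8.252·1000 = 802.1 L/s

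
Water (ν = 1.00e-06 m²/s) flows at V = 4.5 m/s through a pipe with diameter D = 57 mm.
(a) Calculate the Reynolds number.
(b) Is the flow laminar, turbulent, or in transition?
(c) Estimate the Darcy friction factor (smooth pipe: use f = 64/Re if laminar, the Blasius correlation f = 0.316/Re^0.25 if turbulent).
(a) Re = V·D/ν = 4.5·0.057/1.00e-06 = 256500
(b) Flow regime: turbulent (Re > 4000)
(c) Friction factor: f = 0.316/Re^0.25 = 0.316/256500^0.25 = 0.01404 (Blasius is strictly valid for Re ≲ 1e5; used here as the smooth-pipe estimate the problem specifies)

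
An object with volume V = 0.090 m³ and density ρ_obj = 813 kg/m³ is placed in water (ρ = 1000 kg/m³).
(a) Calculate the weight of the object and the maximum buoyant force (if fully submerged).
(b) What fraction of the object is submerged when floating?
(a) W=rho_obj*g*V=813*9.81*0.090=717.8 N; F_B(max)=rho*g*V=1000*9.81*0.090=882.9 N
(b) Floating fraction=rho_obj/rho=813/1000=0.813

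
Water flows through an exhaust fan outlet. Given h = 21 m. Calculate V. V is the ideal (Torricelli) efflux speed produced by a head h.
Formula: V = \sqrt{2 g h}
V = √(2·9.81·21) = 20.3 m/s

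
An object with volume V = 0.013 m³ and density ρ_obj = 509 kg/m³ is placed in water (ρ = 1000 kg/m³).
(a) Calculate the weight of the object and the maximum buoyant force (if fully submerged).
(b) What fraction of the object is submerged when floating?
(a) W=rho_obj*g*V=509*9.81*0.013=64.9 N; F_B(max)=rho*g*V=1000*9.81*0.013=127.5 N
(b) Floating fraction=rho_obj/rho=509/1000=0.509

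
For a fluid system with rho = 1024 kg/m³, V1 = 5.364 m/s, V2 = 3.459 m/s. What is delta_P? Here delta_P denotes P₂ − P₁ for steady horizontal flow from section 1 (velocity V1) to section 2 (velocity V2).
Formula: \Delta P = \frac{1}{2} \rho (V_1^2 - V_2^2)
delta_P = 0.5·1024·(5.364² − 3.459²)/1000 = 8.606 kPa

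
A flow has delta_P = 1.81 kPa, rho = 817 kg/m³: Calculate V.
Formula: V = \sqrt{\frac{2 \Delta P}{\rho}}
V = √(2·(1.81·1000)/817) = 2.105 m/s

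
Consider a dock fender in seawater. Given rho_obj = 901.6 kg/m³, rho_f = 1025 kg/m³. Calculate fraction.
Formula: f_{sub} = \frac{\rho_{obj}}{\rho_f}
fraction = 901.6/1025 = 0.8796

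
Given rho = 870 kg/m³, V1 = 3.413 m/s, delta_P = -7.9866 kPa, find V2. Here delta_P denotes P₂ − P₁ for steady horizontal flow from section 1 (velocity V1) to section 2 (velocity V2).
Formula: \Delta P = \frac{1}{2} \rho (V_1^2 - V_2^2)
Substituting knowns: -7.9866 = 0.5·870·(3.413² − V2²)/1000
Solving for V2: V2 = √(3.413² − 2·(-7.9866·1000)/870) = 5.478 m/s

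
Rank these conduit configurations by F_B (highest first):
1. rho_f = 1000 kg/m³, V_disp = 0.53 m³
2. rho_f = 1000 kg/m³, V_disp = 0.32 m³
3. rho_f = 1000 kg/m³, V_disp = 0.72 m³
Case 1: F_B = 5199 N
Case 2: F_B = 3139 N
Case 3: F_B = 7063 N
Ranking (highest first): 3, 1, 2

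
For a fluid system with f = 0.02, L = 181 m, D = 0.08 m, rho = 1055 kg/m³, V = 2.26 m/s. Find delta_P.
Formula: \Delta P = f \frac{L}{D} \frac{\rho V^2}{2}
delta_P = 0.02·(181/0.08)·0.5·1055·2.26²/1000 = 121.9 kPa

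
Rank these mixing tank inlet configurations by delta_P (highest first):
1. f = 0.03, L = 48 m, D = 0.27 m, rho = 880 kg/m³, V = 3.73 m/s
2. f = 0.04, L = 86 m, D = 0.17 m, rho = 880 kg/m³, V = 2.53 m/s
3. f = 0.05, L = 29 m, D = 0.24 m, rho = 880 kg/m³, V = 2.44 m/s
Case 1: delta_P = 32.65 kPa
Case 2: delta_P = 56.99 kPa
Case 3: delta_P = 15.83 kPa
Ranking (highest first): 2, 1, 3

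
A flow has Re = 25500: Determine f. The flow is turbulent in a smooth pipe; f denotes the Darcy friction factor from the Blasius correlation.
Formula: f = \frac{0.316}{Re^{0.25}}
f = 0.316/25500^0.25 = 0.02501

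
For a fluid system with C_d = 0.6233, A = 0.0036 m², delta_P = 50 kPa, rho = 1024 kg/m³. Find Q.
Formula: Q = C_d A \sqrt{\frac{2 \Delta P}{\rho}}
Q = 0.6233·0.0036·√(2·(50·1000)/1024)·1000 = 22.17 L/s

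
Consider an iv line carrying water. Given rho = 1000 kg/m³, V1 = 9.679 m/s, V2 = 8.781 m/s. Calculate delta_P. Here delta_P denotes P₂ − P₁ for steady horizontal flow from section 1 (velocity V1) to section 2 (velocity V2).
Formula: \Delta P = \frac{1}{2} \rho (V_1^2 - V_2^2)
delta_P = 0.5·1000·(9.679² − 8.781²)/1000 = 8.289 kPa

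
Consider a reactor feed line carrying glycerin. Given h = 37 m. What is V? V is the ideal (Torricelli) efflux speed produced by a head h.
Formula: V = \sqrt{2 g h}
V = √(2·9.81·37) = 26.94 m/s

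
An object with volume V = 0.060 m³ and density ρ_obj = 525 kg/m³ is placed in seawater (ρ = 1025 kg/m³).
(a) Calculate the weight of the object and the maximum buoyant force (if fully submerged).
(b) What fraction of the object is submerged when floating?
(a) W=rho_obj*g*V=525*9.81*0.060=309.0 N; F_B(max)=rho*g*V=1025*9.81*0.060=603.3 N
(b) Floating fraction=rho_obj/rho=525/1025=0.512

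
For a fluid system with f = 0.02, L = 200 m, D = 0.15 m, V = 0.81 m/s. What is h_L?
Formula: h_L = f \frac{L}{D} \frac{V^2}{2g}
h_L = 0.02·(200/0.15)·0.81²/(2·9.81) = 0.8917 m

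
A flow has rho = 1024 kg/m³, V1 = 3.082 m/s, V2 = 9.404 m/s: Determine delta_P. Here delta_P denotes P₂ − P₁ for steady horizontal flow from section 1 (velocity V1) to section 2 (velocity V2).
Formula: \Delta P = \frac{1}{2} \rho (V_1^2 - V_2^2)
delta_P = 0.5·1024·(3.082² − 9.404²)/1000 = -40.42 kPa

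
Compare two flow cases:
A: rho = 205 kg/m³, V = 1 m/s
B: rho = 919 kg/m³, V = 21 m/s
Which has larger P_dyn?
P_dyn(A) = 0.1025 kPa, P_dyn(B) = 202.6 kPa. Answer: B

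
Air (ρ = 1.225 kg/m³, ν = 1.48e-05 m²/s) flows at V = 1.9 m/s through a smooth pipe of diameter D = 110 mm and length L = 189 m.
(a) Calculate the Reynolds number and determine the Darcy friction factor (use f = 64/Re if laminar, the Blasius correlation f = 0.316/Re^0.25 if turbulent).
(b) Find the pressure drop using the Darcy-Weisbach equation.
(a) Re = V·D/ν = 1.9·0.11/1.48e-05 = 14122 → turbulent (Re > 4000); f = 0.316/Re^0.25 = 0.316/14122^0.25 = 0.028988
(b) Darcy-Weisbach: ΔP = f·(L/D)·½ρV²/1000 = 0.028988·(189/0.110)·½·1.225·1.9²/1000 = 0.1101 kPa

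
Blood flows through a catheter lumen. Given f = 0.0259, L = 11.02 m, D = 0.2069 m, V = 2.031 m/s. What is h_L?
Formula: h_L = f \frac{L}{D} \frac{V^2}{2g}
h_L = 0.0259·(11.02/0.2069)·2.031²/(2·9.81) = 0.29 m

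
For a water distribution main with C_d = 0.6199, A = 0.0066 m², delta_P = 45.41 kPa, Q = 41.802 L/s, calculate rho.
Formula: Q = C_d A \sqrt{\frac{2 \Delta P}{\rho}}
Substituting knowns: 41.802 = 0.6199·0.0066·√(2·(45.41·1000)/rho)·1000
Solving for rho: rho = 2·(45.41·1000)/((41.802/1000)/(0.6199·0.0066))² = 870 kg/m³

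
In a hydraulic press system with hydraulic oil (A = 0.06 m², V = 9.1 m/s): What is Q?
Formula: Q = A V
Q = 0.06·9.1·1000 = 546 L/s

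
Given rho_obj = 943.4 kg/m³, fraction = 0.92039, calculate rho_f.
Formula: f_{sub} = \frac{\rho_{obj}}{\rho_f}
Substituting knowns: 0.92039 = 943.4/rho_f
Solving for rho_f: rho_f = 943.4/0.92039 = 1025 kg/m³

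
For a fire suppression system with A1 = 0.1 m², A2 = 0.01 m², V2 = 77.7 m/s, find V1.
Formula: V_2 = \frac{A_1 V_1}{A_2}
Substituting knowns: 77.7 = 0.1·V1/0.01
Solving for V1: V1 = 77.7·0.01/0.1 = 7.77 m/s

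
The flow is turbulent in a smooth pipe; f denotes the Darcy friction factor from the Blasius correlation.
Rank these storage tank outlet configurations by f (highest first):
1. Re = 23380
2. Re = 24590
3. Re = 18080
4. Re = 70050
Case 1: f = 0.02556
Case 2: f = 0.02523
Case 3: f = 0.02725
Case 4: f = 0.01942
Ranking (highest first): 3, 1, 2, 4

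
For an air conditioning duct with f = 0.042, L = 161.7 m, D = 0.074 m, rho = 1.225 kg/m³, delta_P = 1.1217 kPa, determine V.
Formula: \Delta P = f \frac{L}{D} \frac{\rho V^2}{2}
Substituting knowns: 1.1217 = 0.042·(161.7/0.074)·0.5·1.225·V²/1000
Solving for V: V = √((1.1217·1000)/(0.042·(161.7/0.074)·0.5·1.225)) = 4.467 m/s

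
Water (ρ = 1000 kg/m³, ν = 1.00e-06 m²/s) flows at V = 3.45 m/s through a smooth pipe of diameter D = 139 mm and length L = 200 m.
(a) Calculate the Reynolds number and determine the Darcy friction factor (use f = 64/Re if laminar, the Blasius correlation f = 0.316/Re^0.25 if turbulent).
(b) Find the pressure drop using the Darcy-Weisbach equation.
(a) Re = V·D/ν = 3.45·0.139/1.00e-06 = 479550 → turbulent (Re > 4000); f = 0.316/Re^0.25 = 0.316/479550^0.25 = 0.012008 (Blasius is strictly valid for Re ≲ 1e5; used here as the smooth-pipe estimate the problem specifies)
(b) Darcy-Weisbach: ΔP = f·(L/D)·½ρV²/1000 = 0.012008·(200/0.139)·½·1000·3.45²/1000 = 102.8 kPa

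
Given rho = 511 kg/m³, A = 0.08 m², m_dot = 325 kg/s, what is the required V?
Formula: \dot{m} = \rho A V
Substituting knowns: 325 = 511·0.08·V
Solving for V: V = 325/(511·0.08) = 7.95 m/s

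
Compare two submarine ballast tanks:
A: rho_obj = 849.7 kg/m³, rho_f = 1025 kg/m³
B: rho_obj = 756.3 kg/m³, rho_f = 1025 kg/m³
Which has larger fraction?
fraction(A) = 0.829, fraction(B) = 0.7379. Answer: A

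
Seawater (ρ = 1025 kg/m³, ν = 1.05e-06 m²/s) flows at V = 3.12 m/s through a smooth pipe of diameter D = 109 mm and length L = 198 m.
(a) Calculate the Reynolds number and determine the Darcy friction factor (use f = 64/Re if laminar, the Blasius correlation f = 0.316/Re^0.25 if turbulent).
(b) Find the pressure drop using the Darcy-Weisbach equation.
(a) Re = V·D/ν = 3.12·0.109/1.05e-06 = 323890 → turbulent (Re > 4000); f = 0.316/Re^0.25 = 0.316/323890^0.25 = 0.013246 (Blasius is strictly valid for Re ≲ 1e5; used here as the smooth-pipe estimate the problem specifies)
(b) Darcy-Weisbach: ΔP = f·(L/D)·½ρV²/1000 = 0.013246·(198/0.109)·½·1025·3.12²/1000 = 120 kPa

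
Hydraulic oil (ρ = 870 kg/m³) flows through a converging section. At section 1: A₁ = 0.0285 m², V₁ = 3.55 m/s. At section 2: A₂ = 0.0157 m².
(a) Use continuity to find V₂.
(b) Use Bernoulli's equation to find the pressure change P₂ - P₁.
(a) Continuity: A₁V₁=A₂V₂ -> V₂=A₁V₁/A₂=0.0285*3.55/0.0157=6.44 m/s
(b) Bernoulli: P₂-P₁=0.5*rho*(V₁^2-V₂^2)/1000=0.5*870*(3.55^2-6.44^2)/1000=-12.56 kPa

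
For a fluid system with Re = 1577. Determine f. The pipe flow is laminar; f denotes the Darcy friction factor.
Formula: f = \frac{64}{Re}
f = 64/1577 = 0.04058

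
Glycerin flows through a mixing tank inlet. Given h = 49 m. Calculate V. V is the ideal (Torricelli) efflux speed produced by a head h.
Formula: V = \sqrt{2 g h}
V = √(2·9.81·49) = 31.01 m/s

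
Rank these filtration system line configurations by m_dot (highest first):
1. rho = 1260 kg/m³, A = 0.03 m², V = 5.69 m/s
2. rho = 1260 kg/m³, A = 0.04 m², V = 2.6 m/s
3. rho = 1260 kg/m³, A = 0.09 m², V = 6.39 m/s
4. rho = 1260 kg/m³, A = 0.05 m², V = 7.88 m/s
Case 1: m_dot = 215.1 kg/s
Case 2: m_dot = 131 kg/s
Case 3: m_dot = 724.6 kg/s
Case 4: m_dot = 496.4 kg/s
Ranking (highest first): 3, 4, 1, 2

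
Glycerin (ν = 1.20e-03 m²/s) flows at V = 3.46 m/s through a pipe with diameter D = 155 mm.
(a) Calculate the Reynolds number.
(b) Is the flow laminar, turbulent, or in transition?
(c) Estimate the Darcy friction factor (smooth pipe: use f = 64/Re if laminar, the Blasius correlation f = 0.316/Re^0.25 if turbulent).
(a) Re = V·D/ν = 3.46·0.155/1.20e-03 = 446.92
(b) Flow regime: laminar (Re < 2300)
(c) Friction factor: f = 64/Re = 64/446.92 = 0.1432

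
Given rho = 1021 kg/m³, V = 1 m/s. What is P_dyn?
Formula: P_{dyn} = \frac{1}{2} \rho V^2
P_dyn = 0.5·1021·1²/1000 = 0.5105 kPa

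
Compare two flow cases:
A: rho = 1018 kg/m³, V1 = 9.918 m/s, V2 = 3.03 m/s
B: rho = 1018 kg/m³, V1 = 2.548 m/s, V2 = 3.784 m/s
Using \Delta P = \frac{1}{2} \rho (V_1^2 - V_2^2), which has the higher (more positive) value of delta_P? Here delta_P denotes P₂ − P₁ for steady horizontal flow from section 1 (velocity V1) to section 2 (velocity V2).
delta_P(A) = 45.4 kPa, delta_P(B) = -3.984 kPa. Answer: A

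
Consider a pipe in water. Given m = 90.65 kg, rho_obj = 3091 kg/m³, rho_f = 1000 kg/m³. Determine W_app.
Formula: W_{app} = mg\left(1 - \frac{\rho_f}{\rho_{obj}}\right)
W_app = 90.65·9.81·(1 − 1000/3091) = 601.6 N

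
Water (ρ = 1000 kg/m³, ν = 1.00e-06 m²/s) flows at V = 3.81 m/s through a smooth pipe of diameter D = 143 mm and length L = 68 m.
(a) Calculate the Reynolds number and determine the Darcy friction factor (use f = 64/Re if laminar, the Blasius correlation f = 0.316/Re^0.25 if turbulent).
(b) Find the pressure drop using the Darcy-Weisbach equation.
(a) Re = V·D/ν = 3.81·0.143/1.00e-06 = 544830 → turbulent (Re > 4000); f = 0.316/Re^0.25 = 0.316/544830^0.25 = 0.011631 (Blasius is strictly valid for Re ≲ 1e5; used here as the smooth-pipe estimate the problem specifies)
(b) Darcy-Weisbach: ΔP = f·(L/D)·½ρV²/1000 = 0.011631·(68/0.143)·½·1000·3.81²/1000 = 40.14 kPa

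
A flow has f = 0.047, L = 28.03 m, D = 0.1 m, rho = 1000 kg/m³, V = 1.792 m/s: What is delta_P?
Formula: \Delta P = f \frac{L}{D} \frac{\rho V^2}{2}
delta_P = 0.047·(28.03/0.1)·0.5·1000·1.792²/1000 = 21.15 kPa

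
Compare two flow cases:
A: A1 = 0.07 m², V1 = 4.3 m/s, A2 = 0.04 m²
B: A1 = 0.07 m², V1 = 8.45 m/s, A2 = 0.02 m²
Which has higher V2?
V2(A) = 7.525 m/s, V2(B) = 29.57 m/s. Answer: B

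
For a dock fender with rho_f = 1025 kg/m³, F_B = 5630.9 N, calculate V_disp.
Formula: F_B = \rho_f g V_{disp}
Substituting knowns: 5630.9 = 1025·9.81·V_disp
Solving for V_disp: V_disp = 5630.9/(1025·9.81) = 0.56 m³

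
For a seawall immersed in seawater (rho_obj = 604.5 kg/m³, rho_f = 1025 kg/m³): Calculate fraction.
Formula: f_{sub} = \frac{\rho_{obj}}{\rho_f}
fraction = 604.5/1025 = 0.5898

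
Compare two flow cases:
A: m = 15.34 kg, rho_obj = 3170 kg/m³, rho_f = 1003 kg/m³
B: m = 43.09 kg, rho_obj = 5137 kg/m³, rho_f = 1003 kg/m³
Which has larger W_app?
W_app(A) = 102.9 N, W_app(B) = 340.2 N. Answer: B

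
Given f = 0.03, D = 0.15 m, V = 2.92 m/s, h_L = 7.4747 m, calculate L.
Formula: h_L = f \frac{L}{D} \frac{V^2}{2g}
Substituting knowns: 7.4747 = 0.03·(L/0.15)·2.92²/(2·9.81)
Solving for L: L = 7.4747·2·9.81·0.15/(0.03·2.92²) = 86 m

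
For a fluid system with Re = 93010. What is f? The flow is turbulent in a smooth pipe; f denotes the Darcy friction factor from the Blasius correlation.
Formula: f = \frac{0.316}{Re^{0.25}}
f = 0.316/93010^0.25 = 0.01809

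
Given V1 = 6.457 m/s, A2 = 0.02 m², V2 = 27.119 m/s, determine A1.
Formula: V_2 = \frac{A_1 V_1}{A_2}
Substituting knowns: 27.119 = A1·6.457/0.02
Solving for A1: A1 = 27.119·0.02/6.457 = 0.084 m²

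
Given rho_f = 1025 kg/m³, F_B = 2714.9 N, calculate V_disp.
Formula: F_B = \rho_f g V_{disp}
Substituting knowns: 2714.9 = 1025·9.81·V_disp
Solving for V_disp: V_disp = 2714.9/(1025·9.81) = 0.27 m³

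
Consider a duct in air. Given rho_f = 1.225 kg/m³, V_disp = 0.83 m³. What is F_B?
Formula: F_B = \rho_f g V_{disp}
F_B = 1.225·9.81·0.83 = 9.974 N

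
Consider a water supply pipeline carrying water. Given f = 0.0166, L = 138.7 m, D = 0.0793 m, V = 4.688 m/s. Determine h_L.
Formula: h_L = f \frac{L}{D} \frac{V^2}{2g}
h_L = 0.0166·(138.7/0.0793)·4.688²/(2·9.81) = 32.52 m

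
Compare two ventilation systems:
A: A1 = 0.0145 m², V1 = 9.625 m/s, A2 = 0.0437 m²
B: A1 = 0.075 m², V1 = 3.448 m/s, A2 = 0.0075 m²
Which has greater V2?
V2(A) = 3.194 m/s, V2(B) = 34.48 m/s. Answer: B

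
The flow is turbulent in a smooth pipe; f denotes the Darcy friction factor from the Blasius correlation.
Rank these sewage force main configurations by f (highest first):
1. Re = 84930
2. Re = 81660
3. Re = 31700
Case 1: f = 0.01851
Case 2: f = 0.01869
Case 3: f = 0.02368
Ranking (highest first): 3, 2, 1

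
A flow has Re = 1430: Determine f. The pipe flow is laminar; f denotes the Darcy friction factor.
Formula: f = \frac{64}{Re}
f = 64/1430 = 0.04476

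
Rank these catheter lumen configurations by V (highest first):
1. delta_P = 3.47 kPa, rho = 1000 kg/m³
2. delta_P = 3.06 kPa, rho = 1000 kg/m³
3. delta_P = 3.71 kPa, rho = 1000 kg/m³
Case 1: V = 2.634 m/s
Case 2: V = 2.474 m/s
Case 3: V = 2.724 m/s
Ranking (highest first): 3, 1, 2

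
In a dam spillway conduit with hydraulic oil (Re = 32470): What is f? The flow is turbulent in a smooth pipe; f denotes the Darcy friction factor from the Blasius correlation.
Formula: f = \frac{0.316}{Re^{0.25}}
f = 0.316/32470^0.25 = 0.02354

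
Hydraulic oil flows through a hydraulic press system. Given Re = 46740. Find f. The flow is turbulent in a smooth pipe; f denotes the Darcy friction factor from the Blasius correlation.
Formula: f = \frac{0.316}{Re^{0.25}}
f = 0.316/46740^0.25 = 0.02149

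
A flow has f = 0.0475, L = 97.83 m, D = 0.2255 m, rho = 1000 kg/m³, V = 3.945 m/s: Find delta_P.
Formula: \Delta P = f \frac{L}{D} \frac{\rho V^2}{2}
delta_P = 0.0475·(97.83/0.2255)·0.5·1000·3.945²/1000 = 160.4 kPa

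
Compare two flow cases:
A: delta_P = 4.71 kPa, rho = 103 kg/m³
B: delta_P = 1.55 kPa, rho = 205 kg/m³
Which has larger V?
V(A) = 9.563 m/s, V(B) = 3.889 m/s. Answer: A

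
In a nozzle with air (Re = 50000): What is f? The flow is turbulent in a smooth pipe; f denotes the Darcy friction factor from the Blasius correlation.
Formula: f = \frac{0.316}{Re^{0.25}}
f = 0.316/50000^0.25 = 0.02113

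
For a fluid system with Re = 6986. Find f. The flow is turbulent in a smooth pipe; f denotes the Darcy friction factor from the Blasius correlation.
Formula: f = \frac{0.316}{Re^{0.25}}
f = 0.316/6986^0.25 = 0.03456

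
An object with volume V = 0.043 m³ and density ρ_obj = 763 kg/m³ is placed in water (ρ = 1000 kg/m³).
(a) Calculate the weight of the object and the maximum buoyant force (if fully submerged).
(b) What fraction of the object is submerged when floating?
(a) W=rho_obj*g*V=763*9.81*0.043=321.9 N; F_B(max)=rho*g*V=1000*9.81*0.043=421.8 N
(b) Floating fraction=rho_obj/rho=763/1000=0.763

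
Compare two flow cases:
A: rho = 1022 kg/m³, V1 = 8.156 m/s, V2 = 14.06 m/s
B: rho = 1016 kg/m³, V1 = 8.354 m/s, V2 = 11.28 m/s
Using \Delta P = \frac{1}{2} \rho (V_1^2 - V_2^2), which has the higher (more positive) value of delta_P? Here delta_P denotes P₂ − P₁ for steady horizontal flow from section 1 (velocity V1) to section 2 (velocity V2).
delta_P(A) = -67.02 kPa, delta_P(B) = -29.18 kPa. Answer: B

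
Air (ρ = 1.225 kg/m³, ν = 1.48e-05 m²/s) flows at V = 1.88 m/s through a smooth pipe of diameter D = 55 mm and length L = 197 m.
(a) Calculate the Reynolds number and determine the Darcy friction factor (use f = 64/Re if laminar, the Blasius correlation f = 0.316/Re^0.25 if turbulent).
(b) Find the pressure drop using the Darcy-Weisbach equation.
(a) Re = V·D/ν = 1.88·0.055/1.48e-05 = 6986.5 → turbulent (Re > 4000); f = 0.316/Re^0.25 = 0.316/6986.5^0.25 = 0.034564
(b) Darcy-Weisbach: ΔP = f·(L/D)·½ρV²/1000 = 0.034564·(197/0.055)·½·1.225·1.88²/1000 = 0.268 kPa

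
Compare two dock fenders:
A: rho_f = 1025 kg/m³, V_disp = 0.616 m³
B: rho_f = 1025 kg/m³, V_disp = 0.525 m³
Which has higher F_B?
F_B(A) = 6194 N, F_B(B) = 5279 N. Answer: A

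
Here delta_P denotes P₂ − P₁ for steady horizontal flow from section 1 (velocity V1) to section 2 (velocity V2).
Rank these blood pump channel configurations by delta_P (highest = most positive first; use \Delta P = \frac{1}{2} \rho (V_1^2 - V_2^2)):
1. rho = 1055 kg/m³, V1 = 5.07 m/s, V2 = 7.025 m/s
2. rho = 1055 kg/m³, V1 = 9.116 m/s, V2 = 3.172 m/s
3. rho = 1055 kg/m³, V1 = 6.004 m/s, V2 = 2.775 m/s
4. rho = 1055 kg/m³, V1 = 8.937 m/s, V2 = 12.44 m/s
Case 1: delta_P = -12.47 kPa
Case 2: delta_P = 38.53 kPa
Case 3: delta_P = 14.95 kPa
Case 4: delta_P = -39.5 kPa
Ranking (highest first): 2, 3, 1, 4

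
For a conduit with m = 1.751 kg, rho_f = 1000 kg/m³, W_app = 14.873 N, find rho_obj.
Formula: W_{app} = mg\left(1 - \frac{\rho_f}{\rho_{obj}}\right)
Substituting knowns: 14.873 = 1.751·9.81·(1 − 1000/rho_obj)
Solving for rho_obj: rho_obj = 1000/(1 − 14.873/(1.751·9.81)) = 7454 kg/m³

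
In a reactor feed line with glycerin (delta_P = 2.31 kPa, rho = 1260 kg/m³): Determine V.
Formula: V = \sqrt{\frac{2 \Delta P}{\rho}}
V = √(2·(2.31·1000)/1260) = 1.915 m/s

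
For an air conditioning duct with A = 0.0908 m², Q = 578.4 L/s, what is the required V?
Formula: Q = A V
Substituting knowns: 578.4 = 0.0908·V·1000
Solving for V: V = (578.4/1000)/0.0908 = 6.37 m/s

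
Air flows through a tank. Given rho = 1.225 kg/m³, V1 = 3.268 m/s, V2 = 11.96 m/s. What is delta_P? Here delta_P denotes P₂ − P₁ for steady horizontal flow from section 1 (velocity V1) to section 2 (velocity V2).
Formula: \Delta P = \frac{1}{2} \rho (V_1^2 - V_2^2)
delta_P = 0.5·1.225·(3.268² − 11.96²)/1000 = -0.08107 kPa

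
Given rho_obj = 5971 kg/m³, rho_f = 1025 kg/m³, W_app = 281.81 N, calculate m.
Formula: W_{app} = mg\left(1 - \frac{\rho_f}{\rho_{obj}}\right)
Substituting knowns: 281.81 = m·9.81·(1 − 1025/5971)
Solving for m: m = 281.81/(9.81·(1 − 1025/5971)) = 34.68 kg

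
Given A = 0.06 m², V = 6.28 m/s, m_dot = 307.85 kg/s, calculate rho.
Formula: \dot{m} = \rho A V
Substituting knowns: 307.85 = rho·0.06·6.28
Solving for rho: rho = 307.85/(0.06·6.28) = 817 kg/m³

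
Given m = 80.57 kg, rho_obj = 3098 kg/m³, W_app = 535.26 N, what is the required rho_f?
Formula: W_{app} = mg\left(1 - \frac{\rho_f}{\rho_{obj}}\right)
Substituting knowns: 535.26 = 80.57·9.81·(1 − rho_f/3098)
Solving for rho_f: rho_f = 3098·(1 − 535.26/(80.57·9.81)) = 1000 kg/m³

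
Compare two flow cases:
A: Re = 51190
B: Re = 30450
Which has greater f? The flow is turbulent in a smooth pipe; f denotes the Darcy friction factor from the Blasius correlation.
f(A) = 0.02101, f(B) = 0.02392. Answer: B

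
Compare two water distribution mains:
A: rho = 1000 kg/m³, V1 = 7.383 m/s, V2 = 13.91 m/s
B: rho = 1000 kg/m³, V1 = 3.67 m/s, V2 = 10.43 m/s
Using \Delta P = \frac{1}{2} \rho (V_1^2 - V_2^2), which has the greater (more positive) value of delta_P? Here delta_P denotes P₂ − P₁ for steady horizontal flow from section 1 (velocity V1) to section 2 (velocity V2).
delta_P(A) = -69.49 kPa, delta_P(B) = -47.66 kPa. Answer: B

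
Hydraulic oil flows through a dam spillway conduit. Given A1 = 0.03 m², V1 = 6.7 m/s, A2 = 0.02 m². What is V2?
Formula: V_2 = \frac{A_1 V_1}{A_2}
V2 = 0.03·6.7/0.02 = 10.05 m/s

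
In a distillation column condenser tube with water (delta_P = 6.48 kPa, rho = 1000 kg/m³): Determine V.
Formula: V = \sqrt{\frac{2 \Delta P}{\rho}}
V = √(2·(6.48·1000)/1000) = 3.6 m/s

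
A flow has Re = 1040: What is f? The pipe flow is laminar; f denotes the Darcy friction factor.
Formula: f = \frac{64}{Re}
f = 64/1040 = 0.06154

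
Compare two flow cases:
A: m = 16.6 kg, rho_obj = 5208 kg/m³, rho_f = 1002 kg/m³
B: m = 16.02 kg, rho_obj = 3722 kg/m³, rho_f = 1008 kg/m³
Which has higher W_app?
W_app(A) = 131.5 N, W_app(B) = 114.6 N. Answer: A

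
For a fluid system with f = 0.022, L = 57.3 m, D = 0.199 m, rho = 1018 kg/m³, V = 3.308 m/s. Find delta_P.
Formula: \Delta P = f \frac{L}{D} \frac{\rho V^2}{2}
delta_P = 0.022·(57.3/0.199)·0.5·1018·3.308²/1000 = 35.28 kPa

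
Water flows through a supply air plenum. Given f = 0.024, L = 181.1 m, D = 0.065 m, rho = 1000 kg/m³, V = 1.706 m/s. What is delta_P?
Formula: \Delta P = f \frac{L}{D} \frac{\rho V^2}{2}
delta_P = 0.024·(181.1/0.065)·0.5·1000·1.706²/1000 = 97.31 kPa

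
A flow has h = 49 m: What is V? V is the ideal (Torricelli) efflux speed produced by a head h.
Formula: V = \sqrt{2 g h}
V = √(2·9.81·49) = 31.01 m/s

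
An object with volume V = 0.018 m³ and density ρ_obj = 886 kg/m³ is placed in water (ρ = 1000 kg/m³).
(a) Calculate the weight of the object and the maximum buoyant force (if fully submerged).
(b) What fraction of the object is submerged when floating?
(a) W=rho_obj*g*V=886*9.81*0.018=156.4 N; F_B(max)=rho*g*V=1000*9.81*0.018=176.6 N
(b) Floating fraction=rho_obj/rho=886/1000=0.886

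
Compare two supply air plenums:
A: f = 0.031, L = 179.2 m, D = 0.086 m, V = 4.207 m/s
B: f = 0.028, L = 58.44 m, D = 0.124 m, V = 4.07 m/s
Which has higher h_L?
h_L(A) = 58.27 m, h_L(B) = 11.14 m. Answer: A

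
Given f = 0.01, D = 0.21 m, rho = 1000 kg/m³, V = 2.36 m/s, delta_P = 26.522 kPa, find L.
Formula: \Delta P = f \frac{L}{D} \frac{\rho V^2}{2}
Substituting knowns: 26.522 = 0.01·(L/0.21)·0.5·1000·2.36²/1000
Solving for L: L = (26.522·1000)·0.21/(0.01·0.5·1000·2.36²) = 200 m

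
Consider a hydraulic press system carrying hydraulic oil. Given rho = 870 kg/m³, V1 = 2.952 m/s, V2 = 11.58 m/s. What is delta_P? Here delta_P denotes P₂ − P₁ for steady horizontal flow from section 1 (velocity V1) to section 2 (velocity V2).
Formula: \Delta P = \frac{1}{2} \rho (V_1^2 - V_2^2)
delta_P = 0.5·870·(2.952² − 11.58²)/1000 = -54.54 kPa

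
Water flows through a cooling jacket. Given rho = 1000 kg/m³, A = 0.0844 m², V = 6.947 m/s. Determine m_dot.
Formula: \dot{m} = \rho A V
m_dot = 1000·0.0844·6.947 = 586.3 kg/s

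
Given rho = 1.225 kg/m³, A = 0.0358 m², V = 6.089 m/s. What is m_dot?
Formula: \dot{m} = \rho A V
m_dot = 1.225·0.0358·6.089 = 0.267 kg/s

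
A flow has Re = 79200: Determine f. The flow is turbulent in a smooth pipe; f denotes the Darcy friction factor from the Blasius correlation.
Formula: f = \frac{0.316}{Re^{0.25}}
f = 0.316/79200^0.25 = 0.01884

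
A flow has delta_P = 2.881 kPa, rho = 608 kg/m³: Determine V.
Formula: V = \sqrt{\frac{2 \Delta P}{\rho}}
V = √(2·(2.881·1000)/608) = 3.078 m/s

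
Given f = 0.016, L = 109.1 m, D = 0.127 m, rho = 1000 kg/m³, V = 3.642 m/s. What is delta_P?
Formula: \Delta P = f \frac{L}{D} \frac{\rho V^2}{2}
delta_P = 0.016·(109.1/0.127)·0.5·1000·3.642²/1000 = 91.16 kPa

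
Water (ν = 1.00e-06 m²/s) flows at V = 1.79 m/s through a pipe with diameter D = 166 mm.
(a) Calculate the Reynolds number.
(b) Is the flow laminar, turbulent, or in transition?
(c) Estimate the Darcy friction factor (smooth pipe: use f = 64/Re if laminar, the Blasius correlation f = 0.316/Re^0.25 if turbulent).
(a) Re = V·D/ν = 1.79·0.166/1.00e-06 = 297140
(b) Flow regime: turbulent (Re > 4000)
(c) Friction factor: f = 0.316/Re^0.25 = 0.316/297140^0.25 = 0.01353 (Blasius is strictly valid for Re ≲ 1e5; used here as the smooth-pipe estimate the problem specifies)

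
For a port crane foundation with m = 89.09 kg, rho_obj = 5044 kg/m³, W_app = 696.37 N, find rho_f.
Formula: W_{app} = mg\left(1 - \frac{\rho_f}{\rho_{obj}}\right)
Substituting knowns: 696.37 = 89.09·9.81·(1 − rho_f/5044)
Solving for rho_f: rho_f = 5044·(1 − 696.37/(89.09·9.81)) = 1025 kg/m³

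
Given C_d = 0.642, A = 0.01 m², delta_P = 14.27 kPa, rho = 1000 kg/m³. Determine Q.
Formula: Q = C_d A \sqrt{\frac{2 \Delta P}{\rho}}
Q = 0.642·0.01·√(2·(14.27·1000)/1000)·1000 = 34.3 L/s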